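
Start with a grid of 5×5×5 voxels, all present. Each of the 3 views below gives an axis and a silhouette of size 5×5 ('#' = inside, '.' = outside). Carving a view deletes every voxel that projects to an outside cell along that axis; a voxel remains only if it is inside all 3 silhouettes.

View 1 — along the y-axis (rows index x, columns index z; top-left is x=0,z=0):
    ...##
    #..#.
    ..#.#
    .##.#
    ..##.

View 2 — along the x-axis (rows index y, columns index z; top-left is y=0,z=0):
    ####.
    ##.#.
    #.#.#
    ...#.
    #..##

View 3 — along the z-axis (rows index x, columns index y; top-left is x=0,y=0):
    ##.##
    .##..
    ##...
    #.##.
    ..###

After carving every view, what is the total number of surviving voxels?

start: 5×5×5 = 125 voxels
after view 1 [y-axis, 11 of 25 cells solid] → remaining = 55
after view 2 [x-axis, 14 of 25 cells solid] → remaining = 30
after view 3 [z-axis, 14 of 25 cells solid] → remaining = 16

16 voxels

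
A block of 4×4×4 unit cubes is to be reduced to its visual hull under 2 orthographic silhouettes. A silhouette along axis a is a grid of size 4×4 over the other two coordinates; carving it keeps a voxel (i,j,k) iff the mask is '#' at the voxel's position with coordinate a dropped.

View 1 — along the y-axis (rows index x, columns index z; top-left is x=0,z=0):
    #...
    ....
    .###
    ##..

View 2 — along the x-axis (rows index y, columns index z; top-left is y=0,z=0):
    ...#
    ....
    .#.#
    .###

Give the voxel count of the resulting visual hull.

start: 4×4×4 = 64 voxels
[1] y-view keeps 6 columns → grid now 24
[2] x-view keeps 6 columns → grid now 8

|visual hull| = 8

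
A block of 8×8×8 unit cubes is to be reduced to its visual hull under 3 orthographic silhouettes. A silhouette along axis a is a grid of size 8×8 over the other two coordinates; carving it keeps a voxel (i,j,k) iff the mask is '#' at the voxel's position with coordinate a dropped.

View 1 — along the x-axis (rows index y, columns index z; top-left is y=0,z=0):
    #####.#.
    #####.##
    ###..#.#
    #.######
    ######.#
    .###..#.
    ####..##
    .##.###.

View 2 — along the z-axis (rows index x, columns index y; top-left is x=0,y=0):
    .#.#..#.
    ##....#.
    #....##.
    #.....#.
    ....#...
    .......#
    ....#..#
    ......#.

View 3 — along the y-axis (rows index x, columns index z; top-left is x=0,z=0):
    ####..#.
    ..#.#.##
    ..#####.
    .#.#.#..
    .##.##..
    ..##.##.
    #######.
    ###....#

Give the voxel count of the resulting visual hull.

before carving: 512 voxels (8×8×8)
after view 1 [x-axis, 47 of 64 cells solid] → remaining = 376
after view 2 [z-axis, 16 of 64 cells solid] → remaining = 97
after view 3 [y-axis, 36 of 64 cells solid] → remaining = 60

voxel count = 60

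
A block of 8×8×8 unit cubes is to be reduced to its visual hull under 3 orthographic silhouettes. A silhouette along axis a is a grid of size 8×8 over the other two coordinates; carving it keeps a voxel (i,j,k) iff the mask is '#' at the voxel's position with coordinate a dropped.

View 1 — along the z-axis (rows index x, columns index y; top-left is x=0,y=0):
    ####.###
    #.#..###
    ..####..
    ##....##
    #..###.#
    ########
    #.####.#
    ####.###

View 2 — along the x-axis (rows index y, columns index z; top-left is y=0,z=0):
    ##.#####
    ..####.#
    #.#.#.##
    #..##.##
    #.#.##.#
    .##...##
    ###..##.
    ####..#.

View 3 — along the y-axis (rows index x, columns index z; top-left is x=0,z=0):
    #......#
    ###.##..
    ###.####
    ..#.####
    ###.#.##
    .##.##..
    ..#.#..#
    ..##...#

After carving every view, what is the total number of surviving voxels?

before carving: 512 voxels (8×8×8)
V1 z: intersect with XY mask (46 set) -- 368 left
V2 x: intersect with YZ mask (41 set) -- 237 left
V3 y: intersect with XZ mask (35 set) -- 124 left

remaining voxels: 124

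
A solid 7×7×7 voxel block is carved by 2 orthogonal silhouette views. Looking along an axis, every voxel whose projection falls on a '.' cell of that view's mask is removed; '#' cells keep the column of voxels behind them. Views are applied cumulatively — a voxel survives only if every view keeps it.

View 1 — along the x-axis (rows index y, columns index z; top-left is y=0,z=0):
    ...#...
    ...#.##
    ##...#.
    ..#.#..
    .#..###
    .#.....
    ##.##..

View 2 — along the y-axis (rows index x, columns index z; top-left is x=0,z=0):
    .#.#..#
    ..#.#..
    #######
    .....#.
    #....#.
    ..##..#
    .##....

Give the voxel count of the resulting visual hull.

50 voxels

initial block: 7^3 = 343
carve view 1 (along x, YZ-mask fill 18/49): 126 voxels remain
carve view 2 (along y, XZ-mask fill 20/49): 50 voxels remain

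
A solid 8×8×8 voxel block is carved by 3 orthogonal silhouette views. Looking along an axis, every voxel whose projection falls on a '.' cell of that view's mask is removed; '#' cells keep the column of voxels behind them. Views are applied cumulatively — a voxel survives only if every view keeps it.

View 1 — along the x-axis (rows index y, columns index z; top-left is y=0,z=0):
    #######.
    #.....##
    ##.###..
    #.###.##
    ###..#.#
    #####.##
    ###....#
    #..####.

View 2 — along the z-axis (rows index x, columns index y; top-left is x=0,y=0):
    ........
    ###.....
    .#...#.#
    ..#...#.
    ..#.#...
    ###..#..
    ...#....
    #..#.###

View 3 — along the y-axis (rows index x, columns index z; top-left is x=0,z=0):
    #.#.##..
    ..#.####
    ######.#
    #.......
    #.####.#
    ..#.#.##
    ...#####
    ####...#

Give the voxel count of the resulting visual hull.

before carving: 512 voxels (8×8×8)
step 1: project along x, AND mask (42/64) → |grid| = 336
step 2: project along z, AND mask (20/64) → |grid| = 106
step 3: project along y, AND mask (37/64) → |grid| = 63

|visual hull| = 63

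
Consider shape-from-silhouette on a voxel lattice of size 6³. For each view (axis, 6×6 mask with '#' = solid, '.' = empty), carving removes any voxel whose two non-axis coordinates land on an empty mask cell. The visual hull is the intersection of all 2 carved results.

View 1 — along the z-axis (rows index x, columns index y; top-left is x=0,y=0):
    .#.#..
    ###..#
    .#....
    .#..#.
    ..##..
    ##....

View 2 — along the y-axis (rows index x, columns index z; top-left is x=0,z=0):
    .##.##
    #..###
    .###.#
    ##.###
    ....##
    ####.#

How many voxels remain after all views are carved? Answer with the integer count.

52 voxels

before carving: 216 voxels (6×6×6)
  1. axis=2 (XY plane), |mask|=13  ⇒  voxels=78
  2. axis=1 (XZ plane), |mask|=24  ⇒  voxels=52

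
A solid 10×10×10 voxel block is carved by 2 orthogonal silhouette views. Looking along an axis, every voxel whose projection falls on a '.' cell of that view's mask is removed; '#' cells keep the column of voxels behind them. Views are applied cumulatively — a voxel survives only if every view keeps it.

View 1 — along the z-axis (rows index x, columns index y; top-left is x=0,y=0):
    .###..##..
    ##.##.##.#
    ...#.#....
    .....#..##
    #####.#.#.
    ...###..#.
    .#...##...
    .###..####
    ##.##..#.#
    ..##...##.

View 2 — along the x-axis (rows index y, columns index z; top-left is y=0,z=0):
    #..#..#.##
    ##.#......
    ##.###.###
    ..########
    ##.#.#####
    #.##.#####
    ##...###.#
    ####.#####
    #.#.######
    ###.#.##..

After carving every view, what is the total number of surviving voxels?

full grid |V| = 1000
V1 z: intersect with XY mask (48 set) -- 480 left
V2 x: intersect with YZ mask (69 set) -- 332 left

332 voxels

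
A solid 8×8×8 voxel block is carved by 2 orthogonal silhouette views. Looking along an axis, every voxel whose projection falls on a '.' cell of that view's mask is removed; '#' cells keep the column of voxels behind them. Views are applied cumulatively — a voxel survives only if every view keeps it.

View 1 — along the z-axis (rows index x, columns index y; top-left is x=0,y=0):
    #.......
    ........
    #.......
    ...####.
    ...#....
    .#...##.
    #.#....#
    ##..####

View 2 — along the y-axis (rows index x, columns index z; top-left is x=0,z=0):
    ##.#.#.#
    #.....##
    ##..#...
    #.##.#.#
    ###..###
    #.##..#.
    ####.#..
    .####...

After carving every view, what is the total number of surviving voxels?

start: 8×8×8 = 512 voxels
[1] z-view keeps 19 columns → grid now 152
[2] y-view keeps 35 columns → grid now 85

85 voxels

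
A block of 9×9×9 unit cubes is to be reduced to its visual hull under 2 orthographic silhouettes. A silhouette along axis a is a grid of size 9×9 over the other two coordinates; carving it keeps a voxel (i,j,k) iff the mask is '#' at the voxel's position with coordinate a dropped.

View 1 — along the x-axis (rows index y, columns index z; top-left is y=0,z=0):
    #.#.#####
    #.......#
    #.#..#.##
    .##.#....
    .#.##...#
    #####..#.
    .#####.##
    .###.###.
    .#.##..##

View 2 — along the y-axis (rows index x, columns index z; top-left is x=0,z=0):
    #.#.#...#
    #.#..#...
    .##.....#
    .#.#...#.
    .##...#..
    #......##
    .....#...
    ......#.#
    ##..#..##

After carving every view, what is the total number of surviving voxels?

|visual hull| = 141

start: 9×9×9 = 729 voxels
after view 1 [x-axis, 45 of 81 cells solid] → remaining = 405
after view 2 [y-axis, 27 of 81 cells solid] → remaining = 141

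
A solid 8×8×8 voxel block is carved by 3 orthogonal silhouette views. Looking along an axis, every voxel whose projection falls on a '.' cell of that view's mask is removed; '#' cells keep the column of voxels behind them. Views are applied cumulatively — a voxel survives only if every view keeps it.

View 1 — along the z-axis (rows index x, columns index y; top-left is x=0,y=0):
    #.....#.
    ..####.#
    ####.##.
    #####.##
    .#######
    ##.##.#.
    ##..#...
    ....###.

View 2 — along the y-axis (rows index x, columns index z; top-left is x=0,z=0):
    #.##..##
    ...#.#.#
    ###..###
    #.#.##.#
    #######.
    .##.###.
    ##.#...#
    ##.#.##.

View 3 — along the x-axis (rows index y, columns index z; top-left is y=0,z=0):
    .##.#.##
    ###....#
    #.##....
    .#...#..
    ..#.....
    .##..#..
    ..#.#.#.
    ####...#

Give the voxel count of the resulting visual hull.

voxel count = 81

full grid |V| = 512
V1 z: intersect with XY mask (38 set) -- 304 left
V2 y: intersect with XZ mask (40 set) -- 197 left
V3 x: intersect with YZ mask (26 set) -- 81 left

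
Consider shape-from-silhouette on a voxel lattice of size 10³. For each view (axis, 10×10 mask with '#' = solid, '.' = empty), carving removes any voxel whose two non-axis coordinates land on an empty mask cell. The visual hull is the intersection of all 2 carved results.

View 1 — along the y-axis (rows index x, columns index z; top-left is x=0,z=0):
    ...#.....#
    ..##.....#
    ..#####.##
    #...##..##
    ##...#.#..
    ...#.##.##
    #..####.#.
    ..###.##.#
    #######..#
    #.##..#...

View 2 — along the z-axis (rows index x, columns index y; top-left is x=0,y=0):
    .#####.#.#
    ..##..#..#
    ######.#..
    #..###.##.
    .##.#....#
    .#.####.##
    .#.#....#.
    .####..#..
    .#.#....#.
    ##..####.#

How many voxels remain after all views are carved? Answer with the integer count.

voxel count = 256

initial block: 10^3 = 1000
  1. axis=1 (XZ plane), |mask|=50  ⇒  voxels=500
  2. axis=2 (XY plane), |mask|=53  ⇒  voxels=256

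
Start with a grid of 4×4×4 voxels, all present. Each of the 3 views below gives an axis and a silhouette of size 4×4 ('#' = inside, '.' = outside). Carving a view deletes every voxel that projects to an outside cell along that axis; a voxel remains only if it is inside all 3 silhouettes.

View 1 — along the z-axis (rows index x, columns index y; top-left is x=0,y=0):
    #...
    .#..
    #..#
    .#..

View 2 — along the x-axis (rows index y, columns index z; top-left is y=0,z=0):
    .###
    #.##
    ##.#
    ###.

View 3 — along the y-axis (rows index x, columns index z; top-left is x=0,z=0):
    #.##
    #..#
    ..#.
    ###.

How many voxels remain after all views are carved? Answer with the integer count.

remaining voxels: 8

initial block: 4^3 = 64
  1. axis=2 (XY plane), |mask|=5  ⇒  voxels=20
  2. axis=0 (YZ plane), |mask|=12  ⇒  voxels=15
  3. axis=1 (XZ plane), |mask|=9  ⇒  voxels=8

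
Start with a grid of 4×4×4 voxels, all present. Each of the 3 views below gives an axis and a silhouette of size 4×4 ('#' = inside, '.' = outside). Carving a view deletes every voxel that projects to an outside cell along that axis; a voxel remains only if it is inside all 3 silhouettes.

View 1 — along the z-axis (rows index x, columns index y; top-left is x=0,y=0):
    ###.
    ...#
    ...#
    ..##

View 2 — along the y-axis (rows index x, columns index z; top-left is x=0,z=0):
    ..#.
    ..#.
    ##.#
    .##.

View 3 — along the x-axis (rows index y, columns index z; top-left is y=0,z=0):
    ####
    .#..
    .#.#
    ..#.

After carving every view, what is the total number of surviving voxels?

4 voxels

before carving: 64 voxels (4×4×4)
after view 1 [z-axis, 7 of 16 cells solid] → remaining = 28
after view 2 [y-axis, 7 of 16 cells solid] → remaining = 11
after view 3 [x-axis, 8 of 16 cells solid] → remaining = 4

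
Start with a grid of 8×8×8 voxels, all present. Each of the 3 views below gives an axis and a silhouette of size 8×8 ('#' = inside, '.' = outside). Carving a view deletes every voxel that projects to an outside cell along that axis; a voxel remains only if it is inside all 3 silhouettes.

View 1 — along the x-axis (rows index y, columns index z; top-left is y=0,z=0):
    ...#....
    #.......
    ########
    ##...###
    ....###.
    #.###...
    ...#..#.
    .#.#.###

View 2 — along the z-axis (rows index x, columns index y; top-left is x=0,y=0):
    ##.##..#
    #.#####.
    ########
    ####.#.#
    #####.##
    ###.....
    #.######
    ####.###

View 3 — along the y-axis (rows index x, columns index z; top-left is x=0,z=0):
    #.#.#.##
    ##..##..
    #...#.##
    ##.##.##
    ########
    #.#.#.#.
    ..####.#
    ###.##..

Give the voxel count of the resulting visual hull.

full grid |V| = 512
carve view 1 (along x, YZ-mask fill 29/64): 232 voxels remain
carve view 2 (along z, XY-mask fill 49/64): 180 voxels remain
carve view 3 (along y, XZ-mask fill 41/64): 114 voxels remain

|visual hull| = 114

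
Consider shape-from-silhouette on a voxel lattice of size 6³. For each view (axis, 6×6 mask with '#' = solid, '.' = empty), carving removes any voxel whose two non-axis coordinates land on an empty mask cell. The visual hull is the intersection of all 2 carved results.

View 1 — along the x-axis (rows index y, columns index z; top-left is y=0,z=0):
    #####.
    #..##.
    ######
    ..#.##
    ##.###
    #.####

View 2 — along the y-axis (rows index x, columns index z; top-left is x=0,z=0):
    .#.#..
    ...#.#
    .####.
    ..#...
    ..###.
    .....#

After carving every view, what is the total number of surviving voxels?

initial block: 6^3 = 216
  1. axis=0 (YZ plane), |mask|=27  ⇒  voxels=162
  2. axis=1 (XZ plane), |mask|=13  ⇒  voxels=58

|visual hull| = 58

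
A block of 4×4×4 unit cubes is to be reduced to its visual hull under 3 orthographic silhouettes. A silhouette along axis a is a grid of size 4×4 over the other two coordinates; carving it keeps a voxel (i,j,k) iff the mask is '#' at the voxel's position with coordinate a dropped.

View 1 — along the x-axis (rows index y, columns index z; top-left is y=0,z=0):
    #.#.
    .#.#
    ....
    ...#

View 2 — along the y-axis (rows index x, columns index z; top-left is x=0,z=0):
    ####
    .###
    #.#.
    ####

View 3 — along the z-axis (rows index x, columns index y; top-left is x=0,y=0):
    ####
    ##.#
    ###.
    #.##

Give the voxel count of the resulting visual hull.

initial block: 4^3 = 64
  1. axis=0 (YZ plane), |mask|=5  ⇒  voxels=20
  2. axis=1 (XZ plane), |mask|=13  ⇒  voxels=16
  3. axis=2 (XY plane), |mask|=13  ⇒  voxels=14

remaining voxels: 14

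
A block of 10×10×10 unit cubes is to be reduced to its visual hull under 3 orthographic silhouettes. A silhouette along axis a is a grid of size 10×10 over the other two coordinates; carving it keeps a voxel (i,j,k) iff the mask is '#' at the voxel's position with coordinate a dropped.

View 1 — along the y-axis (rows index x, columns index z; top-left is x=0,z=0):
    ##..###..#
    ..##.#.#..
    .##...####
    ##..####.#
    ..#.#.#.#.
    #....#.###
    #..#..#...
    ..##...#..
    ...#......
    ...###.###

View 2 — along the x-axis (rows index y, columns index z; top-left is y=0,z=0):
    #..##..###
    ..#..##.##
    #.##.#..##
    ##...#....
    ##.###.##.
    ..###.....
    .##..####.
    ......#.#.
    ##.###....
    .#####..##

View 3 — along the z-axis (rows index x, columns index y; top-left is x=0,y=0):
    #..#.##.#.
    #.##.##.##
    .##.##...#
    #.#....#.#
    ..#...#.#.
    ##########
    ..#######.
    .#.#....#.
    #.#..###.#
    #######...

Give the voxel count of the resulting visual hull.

full grid |V| = 1000
[1] y-view keeps 45 columns → grid now 450
[2] x-view keeps 50 columns → grid now 221
[3] z-view keeps 57 columns → grid now 128

remaining voxels: 128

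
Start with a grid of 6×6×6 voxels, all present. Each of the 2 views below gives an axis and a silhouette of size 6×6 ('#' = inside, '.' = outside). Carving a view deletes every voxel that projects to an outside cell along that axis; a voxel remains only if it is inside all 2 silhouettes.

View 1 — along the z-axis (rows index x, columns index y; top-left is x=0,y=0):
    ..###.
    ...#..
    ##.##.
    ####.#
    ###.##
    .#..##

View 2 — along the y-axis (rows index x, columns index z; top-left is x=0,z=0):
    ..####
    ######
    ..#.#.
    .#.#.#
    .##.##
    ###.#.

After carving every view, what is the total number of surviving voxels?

initial block: 6^3 = 216
V1 z: intersect with XY mask (21 set) -- 126 left
V2 y: intersect with XZ mask (23 set) -- 73 left

|visual hull| = 73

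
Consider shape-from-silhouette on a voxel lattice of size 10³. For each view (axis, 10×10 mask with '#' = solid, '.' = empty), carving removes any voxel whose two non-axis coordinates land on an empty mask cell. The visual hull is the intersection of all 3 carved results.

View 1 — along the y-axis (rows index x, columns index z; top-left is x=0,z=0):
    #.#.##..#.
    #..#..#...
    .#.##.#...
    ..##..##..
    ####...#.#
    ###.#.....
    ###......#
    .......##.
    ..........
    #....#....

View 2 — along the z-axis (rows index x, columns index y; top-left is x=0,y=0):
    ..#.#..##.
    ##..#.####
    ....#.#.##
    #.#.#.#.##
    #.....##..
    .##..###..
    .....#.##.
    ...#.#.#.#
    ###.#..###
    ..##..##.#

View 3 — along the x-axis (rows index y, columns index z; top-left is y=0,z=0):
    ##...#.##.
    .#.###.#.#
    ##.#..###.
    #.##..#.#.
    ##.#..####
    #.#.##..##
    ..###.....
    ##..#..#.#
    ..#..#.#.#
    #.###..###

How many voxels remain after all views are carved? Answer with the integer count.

before carving: 1000 voxels (10×10×10)
  1. axis=1 (XZ plane), |mask|=34  ⇒  voxels=340
  2. axis=2 (XY plane), |mask|=48  ⇒  voxels=149
  3. axis=0 (YZ plane), |mask|=54  ⇒  voxels=76

voxel count = 76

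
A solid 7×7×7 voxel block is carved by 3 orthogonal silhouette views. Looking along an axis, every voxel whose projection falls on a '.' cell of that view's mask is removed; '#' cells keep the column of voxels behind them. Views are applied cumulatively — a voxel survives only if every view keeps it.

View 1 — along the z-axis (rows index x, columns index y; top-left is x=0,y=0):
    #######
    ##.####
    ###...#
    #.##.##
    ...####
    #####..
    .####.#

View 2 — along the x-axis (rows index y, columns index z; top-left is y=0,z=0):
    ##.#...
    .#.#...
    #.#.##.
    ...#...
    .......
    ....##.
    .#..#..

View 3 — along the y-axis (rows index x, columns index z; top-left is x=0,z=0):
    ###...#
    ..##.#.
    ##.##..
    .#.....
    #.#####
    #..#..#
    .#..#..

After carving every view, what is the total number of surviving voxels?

before carving: 343 voxels (7×7×7)
carve view 1 (along z, XY-mask fill 36/49): 252 voxels remain
carve view 2 (along x, YZ-mask fill 14/49): 71 voxels remain
carve view 3 (along y, XZ-mask fill 23/49): 34 voxels remain

|visual hull| = 34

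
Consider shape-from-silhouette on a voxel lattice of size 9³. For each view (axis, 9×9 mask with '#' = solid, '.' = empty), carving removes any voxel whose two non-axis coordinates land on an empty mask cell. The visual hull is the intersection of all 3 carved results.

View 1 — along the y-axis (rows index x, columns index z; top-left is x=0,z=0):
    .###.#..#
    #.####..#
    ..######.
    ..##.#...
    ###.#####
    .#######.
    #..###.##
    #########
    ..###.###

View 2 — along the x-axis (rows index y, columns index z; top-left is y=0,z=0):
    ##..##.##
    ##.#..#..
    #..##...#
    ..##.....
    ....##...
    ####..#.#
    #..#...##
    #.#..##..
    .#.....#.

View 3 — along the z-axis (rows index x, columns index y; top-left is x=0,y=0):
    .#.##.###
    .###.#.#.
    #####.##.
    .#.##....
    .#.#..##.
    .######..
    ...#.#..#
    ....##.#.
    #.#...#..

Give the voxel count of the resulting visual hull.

97 voxels

full grid |V| = 729
  1. axis=1 (XZ plane), |mask|=56  ⇒  voxels=504
  2. axis=0 (YZ plane), |mask|=34  ⇒  voxels=206
  3. axis=2 (XY plane), |mask|=40  ⇒  voxels=97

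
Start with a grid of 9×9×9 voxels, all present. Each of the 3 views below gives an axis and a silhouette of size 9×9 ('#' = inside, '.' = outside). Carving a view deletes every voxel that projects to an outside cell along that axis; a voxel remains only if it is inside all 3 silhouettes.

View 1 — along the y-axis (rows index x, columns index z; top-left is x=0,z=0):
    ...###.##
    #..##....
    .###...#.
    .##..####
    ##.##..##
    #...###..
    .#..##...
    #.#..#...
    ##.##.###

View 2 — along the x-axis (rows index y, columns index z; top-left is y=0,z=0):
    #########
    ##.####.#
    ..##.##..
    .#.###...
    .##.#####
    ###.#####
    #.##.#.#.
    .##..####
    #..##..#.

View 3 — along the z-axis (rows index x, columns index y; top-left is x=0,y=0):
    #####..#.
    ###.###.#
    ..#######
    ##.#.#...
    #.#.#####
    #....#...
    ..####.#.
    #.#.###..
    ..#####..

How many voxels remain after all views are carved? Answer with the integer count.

full grid |V| = 729
after view 1 [y-axis, 41 of 81 cells solid] → remaining = 369
after view 2 [x-axis, 54 of 81 cells solid] → remaining = 247
after view 3 [z-axis, 48 of 81 cells solid] → remaining = 150

remaining voxels: 150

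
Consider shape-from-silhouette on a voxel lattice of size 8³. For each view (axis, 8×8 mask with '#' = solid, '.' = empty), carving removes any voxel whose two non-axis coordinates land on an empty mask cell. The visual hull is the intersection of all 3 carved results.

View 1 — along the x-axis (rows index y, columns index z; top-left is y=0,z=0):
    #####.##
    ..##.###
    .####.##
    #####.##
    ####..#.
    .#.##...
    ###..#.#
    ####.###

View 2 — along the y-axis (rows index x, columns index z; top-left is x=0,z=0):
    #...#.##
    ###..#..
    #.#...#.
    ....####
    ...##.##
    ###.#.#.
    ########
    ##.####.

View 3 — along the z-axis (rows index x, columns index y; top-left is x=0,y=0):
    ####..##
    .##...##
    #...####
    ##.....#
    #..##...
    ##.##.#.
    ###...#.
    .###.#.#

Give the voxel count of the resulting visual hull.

initial block: 8^3 = 512
  1. axis=0 (YZ plane), |mask|=45  ⇒  voxels=360
  2. axis=1 (XZ plane), |mask|=38  ⇒  voxels=209
  3. axis=2 (XY plane), |mask|=35  ⇒  voxels=122

|visual hull| = 122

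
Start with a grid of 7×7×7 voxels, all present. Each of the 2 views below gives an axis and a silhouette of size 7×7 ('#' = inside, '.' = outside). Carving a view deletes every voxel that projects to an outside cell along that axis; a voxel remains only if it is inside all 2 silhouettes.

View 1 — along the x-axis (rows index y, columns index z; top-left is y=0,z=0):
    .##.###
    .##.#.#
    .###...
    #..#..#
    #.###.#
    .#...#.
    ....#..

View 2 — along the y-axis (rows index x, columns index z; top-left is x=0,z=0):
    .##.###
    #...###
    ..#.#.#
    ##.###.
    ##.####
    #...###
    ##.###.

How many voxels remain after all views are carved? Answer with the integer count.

remaining voxels: 103

full grid |V| = 343
  1. axis=0 (YZ plane), |mask|=23  ⇒  voxels=161
  2. axis=1 (XZ plane), |mask|=32  ⇒  voxels=103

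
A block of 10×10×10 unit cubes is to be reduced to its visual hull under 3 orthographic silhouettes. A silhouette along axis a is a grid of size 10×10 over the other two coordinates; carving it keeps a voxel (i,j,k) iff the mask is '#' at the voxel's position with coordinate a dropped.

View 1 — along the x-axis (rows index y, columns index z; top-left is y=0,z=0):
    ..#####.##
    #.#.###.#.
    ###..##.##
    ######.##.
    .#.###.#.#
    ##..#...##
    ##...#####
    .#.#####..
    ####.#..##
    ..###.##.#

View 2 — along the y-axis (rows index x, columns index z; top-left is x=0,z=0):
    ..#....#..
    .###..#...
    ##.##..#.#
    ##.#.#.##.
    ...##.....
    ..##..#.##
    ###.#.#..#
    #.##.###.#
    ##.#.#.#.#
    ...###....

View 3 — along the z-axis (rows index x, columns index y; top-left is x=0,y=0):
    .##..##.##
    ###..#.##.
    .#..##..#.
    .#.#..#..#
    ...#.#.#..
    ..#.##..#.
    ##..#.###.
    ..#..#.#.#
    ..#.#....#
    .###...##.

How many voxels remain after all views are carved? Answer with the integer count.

remaining voxels: 130

full grid |V| = 1000
step 1: project along x, AND mask (65/100) → |grid| = 650
step 2: project along y, AND mask (47/100) → |grid| = 301
step 3: project along z, AND mask (45/100) → |grid| = 130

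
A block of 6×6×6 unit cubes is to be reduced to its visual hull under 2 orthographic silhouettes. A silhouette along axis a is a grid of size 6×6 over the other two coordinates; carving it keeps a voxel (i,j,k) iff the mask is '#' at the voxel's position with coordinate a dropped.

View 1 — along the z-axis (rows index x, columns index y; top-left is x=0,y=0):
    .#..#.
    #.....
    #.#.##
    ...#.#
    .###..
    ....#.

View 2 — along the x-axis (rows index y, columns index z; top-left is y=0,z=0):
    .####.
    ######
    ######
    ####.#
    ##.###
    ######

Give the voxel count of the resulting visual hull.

initial block: 6^3 = 216
  1. axis=2 (XY plane), |mask|=13  ⇒  voxels=78
  2. axis=0 (YZ plane), |mask|=32  ⇒  voxels=69

|visual hull| = 69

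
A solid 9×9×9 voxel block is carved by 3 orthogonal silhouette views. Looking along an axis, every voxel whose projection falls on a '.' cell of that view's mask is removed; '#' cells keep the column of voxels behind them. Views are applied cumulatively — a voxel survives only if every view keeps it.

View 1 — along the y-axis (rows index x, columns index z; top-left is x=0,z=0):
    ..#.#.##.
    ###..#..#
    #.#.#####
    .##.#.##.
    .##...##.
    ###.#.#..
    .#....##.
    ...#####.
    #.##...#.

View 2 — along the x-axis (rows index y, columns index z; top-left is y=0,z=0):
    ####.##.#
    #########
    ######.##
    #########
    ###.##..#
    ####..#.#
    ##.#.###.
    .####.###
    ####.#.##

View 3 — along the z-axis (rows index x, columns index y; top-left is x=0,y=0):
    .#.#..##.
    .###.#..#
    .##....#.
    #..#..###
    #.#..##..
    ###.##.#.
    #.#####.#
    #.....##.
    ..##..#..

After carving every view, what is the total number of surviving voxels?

149 voxels

before carving: 729 voxels (9×9×9)
carve view 1 (along y, XZ-mask fill 42/81): 378 voxels remain
carve view 2 (along x, YZ-mask fill 65/81): 295 voxels remain
carve view 3 (along z, XY-mask fill 40/81): 149 voxels remain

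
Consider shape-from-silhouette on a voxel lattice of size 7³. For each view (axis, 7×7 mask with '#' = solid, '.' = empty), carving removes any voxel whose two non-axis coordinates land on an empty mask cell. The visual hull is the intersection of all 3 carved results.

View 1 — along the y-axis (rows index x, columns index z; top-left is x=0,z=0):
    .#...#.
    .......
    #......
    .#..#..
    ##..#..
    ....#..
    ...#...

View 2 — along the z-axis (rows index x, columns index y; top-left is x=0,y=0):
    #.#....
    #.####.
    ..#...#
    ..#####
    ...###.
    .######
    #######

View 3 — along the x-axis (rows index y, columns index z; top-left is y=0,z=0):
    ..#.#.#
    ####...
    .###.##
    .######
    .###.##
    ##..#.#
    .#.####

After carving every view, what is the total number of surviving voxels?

initial block: 7^3 = 343
after view 1 [y-axis, 10 of 49 cells solid] → remaining = 70
after view 2 [z-axis, 30 of 49 cells solid] → remaining = 38
after view 3 [x-axis, 32 of 49 cells solid] → remaining = 24

voxel count = 24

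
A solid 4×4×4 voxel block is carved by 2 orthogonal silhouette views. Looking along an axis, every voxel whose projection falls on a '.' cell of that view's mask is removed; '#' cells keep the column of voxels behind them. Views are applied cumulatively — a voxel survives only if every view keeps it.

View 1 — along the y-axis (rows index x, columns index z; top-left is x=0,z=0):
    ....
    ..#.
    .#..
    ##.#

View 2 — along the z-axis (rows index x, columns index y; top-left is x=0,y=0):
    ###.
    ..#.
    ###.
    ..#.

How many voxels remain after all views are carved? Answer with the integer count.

initial block: 4^3 = 64
  1. axis=1 (XZ plane), |mask|=5  ⇒  voxels=20
  2. axis=2 (XY plane), |mask|=8  ⇒  voxels=7

|visual hull| = 7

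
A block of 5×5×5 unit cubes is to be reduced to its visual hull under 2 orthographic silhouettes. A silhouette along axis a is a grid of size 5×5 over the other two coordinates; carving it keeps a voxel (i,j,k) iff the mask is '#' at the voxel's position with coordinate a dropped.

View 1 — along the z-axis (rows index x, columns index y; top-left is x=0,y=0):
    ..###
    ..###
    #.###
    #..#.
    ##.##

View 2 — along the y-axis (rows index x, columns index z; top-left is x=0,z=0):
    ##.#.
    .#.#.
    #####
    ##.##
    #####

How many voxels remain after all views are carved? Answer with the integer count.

voxel count = 63

start: 5×5×5 = 125 voxels
step 1: project along z, AND mask (16/25) → |grid| = 80
step 2: project along y, AND mask (19/25) → |grid| = 63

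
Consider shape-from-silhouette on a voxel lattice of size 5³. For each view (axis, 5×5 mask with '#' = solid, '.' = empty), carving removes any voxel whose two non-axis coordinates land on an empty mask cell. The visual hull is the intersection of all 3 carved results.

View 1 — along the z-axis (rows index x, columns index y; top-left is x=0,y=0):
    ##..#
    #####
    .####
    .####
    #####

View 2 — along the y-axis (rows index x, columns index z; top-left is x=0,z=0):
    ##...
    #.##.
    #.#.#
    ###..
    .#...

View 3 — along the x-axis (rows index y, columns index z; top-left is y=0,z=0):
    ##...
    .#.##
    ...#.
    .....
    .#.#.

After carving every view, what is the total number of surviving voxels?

full grid |V| = 125
step 1: project along z, AND mask (21/25) → |grid| = 105
step 2: project along y, AND mask (12/25) → |grid| = 50
step 3: project along x, AND mask (8/25) → |grid| = 14

14 voxels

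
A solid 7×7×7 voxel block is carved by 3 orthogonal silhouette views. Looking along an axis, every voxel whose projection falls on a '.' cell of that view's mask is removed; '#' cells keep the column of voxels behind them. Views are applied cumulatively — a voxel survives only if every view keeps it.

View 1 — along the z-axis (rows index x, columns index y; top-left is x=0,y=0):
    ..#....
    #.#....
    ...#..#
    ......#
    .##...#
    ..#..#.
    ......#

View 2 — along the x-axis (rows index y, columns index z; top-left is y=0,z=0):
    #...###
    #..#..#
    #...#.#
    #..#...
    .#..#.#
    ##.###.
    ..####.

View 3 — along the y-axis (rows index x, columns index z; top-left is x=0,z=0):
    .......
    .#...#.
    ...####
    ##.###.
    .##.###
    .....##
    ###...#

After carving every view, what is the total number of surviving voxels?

17 voxels

initial block: 7^3 = 343
V1 z: intersect with XY mask (12 set) -- 84 left
V2 x: intersect with YZ mask (24 set) -- 42 left
V3 y: intersect with XZ mask (22 set) -- 17 left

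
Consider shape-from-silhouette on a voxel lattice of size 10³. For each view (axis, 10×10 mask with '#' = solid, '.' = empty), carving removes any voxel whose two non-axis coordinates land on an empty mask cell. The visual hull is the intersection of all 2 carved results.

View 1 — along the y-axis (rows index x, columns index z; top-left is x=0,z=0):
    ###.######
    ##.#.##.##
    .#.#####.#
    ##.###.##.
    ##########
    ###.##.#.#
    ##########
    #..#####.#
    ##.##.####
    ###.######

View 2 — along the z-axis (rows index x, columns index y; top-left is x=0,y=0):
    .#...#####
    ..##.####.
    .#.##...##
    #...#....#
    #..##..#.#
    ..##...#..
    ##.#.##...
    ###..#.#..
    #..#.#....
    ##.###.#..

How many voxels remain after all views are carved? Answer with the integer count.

initial block: 10^3 = 1000
  1. axis=1 (XZ plane), |mask|=81  ⇒  voxels=810
  2. axis=2 (XY plane), |mask|=47  ⇒  voxels=386

386 voxels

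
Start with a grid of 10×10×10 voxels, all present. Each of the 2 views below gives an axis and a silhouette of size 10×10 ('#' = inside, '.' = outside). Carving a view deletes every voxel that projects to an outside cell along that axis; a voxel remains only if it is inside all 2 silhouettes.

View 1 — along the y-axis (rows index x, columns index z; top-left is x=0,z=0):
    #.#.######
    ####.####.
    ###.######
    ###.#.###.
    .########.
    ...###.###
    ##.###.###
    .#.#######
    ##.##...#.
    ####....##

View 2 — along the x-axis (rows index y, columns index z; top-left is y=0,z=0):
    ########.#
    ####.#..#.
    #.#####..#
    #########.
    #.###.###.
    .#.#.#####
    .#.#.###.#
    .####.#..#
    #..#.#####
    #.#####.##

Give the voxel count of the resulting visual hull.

|visual hull| = 517

before carving: 1000 voxels (10×10×10)
  1. axis=1 (XZ plane), |mask|=73  ⇒  voxels=730
  2. axis=0 (YZ plane), |mask|=72  ⇒  voxels=517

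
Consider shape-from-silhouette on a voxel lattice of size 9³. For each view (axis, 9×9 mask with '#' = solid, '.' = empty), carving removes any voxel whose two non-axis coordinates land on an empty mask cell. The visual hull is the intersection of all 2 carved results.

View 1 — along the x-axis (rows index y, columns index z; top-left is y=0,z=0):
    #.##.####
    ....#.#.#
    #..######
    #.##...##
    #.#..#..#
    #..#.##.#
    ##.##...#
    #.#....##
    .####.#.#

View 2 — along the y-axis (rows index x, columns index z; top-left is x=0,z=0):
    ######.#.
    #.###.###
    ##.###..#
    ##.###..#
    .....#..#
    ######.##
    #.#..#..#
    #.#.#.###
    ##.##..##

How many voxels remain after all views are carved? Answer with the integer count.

start: 9×9×9 = 729 voxels
[1] x-view keeps 46 columns → grid now 414
[2] y-view keeps 52 columns → grid now 281

|visual hull| = 281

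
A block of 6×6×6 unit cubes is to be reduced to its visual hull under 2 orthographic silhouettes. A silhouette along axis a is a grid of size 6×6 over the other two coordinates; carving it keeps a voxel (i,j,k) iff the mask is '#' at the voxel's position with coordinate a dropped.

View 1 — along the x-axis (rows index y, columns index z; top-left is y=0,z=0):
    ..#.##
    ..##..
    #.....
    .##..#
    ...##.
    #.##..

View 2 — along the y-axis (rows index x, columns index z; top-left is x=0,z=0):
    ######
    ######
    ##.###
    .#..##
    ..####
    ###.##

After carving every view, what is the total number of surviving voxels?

65 voxels

before carving: 216 voxels (6×6×6)
carve view 1 (along x, YZ-mask fill 14/36): 84 voxels remain
carve view 2 (along y, XZ-mask fill 29/36): 65 voxels remain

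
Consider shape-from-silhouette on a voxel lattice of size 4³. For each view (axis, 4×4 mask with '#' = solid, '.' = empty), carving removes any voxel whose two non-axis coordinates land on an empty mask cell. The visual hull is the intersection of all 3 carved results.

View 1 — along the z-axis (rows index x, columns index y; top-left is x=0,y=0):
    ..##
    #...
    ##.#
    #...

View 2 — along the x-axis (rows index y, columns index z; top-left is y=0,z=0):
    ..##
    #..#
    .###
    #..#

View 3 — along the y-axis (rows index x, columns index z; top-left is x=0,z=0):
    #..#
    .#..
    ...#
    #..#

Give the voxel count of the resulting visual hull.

voxel count = 7

before carving: 64 voxels (4×4×4)
V1 z: intersect with XY mask (7 set) -- 28 left
V2 x: intersect with YZ mask (9 set) -- 15 left
V3 y: intersect with XZ mask (6 set) -- 7 left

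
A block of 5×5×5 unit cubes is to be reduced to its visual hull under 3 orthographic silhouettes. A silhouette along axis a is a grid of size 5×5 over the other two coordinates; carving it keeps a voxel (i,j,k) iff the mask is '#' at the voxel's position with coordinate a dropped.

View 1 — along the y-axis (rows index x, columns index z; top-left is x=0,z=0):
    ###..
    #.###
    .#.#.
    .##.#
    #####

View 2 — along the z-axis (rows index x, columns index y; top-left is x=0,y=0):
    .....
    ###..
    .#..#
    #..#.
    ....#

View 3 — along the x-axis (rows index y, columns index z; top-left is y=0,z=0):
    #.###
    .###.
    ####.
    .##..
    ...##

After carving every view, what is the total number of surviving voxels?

voxel count = 18

start: 5×5×5 = 125 voxels
[1] y-view keeps 17 columns → grid now 85
[2] z-view keeps 8 columns → grid now 27
[3] x-view keeps 15 columns → grid now 18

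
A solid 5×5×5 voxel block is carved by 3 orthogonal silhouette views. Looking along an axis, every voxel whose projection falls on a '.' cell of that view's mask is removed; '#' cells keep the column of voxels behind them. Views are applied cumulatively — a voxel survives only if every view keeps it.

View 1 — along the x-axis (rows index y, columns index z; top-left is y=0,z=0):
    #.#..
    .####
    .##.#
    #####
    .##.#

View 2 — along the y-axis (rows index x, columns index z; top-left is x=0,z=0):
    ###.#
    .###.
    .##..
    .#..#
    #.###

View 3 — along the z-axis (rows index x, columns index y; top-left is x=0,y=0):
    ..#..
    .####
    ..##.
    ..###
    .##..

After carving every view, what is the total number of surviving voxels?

voxel count = 28

start: 5×5×5 = 125 voxels
V1 x: intersect with YZ mask (17 set) -- 85 left
V2 y: intersect with XZ mask (15 set) -- 56 left
V3 z: intersect with XY mask (12 set) -- 28 left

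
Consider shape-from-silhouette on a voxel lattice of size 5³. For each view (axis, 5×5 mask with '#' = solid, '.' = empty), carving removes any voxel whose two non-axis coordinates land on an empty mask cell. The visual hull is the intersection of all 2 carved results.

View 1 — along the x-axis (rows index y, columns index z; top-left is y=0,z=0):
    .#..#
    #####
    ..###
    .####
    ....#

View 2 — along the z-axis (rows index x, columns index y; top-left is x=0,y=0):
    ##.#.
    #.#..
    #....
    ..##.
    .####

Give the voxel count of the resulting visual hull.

initial block: 5^3 = 125
[1] x-view keeps 15 columns → grid now 75
[2] z-view keeps 12 columns → grid now 38

voxel count = 38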